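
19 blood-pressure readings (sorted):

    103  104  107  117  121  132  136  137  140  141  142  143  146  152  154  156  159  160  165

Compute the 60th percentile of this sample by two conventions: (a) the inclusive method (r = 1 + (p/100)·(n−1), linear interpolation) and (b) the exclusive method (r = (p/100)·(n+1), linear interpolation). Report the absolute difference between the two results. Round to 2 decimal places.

0.20

n = 19.
(a) r = 11.8; between ranks 11 (142) and 12 (143): 142.8.
(b) r = 12 → value at rank 12 = 143.
|142.8 − 143| = 0.2.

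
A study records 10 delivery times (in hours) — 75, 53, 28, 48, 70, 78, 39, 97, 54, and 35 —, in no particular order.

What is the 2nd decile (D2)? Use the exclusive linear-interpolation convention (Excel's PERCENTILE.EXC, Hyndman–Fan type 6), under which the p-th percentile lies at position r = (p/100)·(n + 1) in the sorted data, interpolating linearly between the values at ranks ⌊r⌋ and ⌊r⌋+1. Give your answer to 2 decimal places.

Sorted: 28, 35, 39, 48, 53, 54, 70, 75, 78, 97.
n = 10.
r = (20/100)·(10 + 1) = 2.2.
Rank 2 is 35 and rank 3 is 39.
Interpolate: 35 + 0.2·(39 − 35) = 35 + 0.2·4 = 35.8.

35.80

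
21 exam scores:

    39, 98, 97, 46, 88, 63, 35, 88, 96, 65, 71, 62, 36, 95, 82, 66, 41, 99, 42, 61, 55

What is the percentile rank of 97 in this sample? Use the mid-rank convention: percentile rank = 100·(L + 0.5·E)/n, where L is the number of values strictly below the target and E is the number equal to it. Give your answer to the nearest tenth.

88.1

Sorted: 35, 36, 39, 41, 42, 46, 55, 61, 62, 63, 65, 66, 71, 82, 88, 88, 95, 96, 97, 98, 99.
Count below 97: L = 18; count equal: E = 1; n = 21.
Percentile rank = 100·(18 + 0.5·1)/21 = 100·18.5/21 = 88.1.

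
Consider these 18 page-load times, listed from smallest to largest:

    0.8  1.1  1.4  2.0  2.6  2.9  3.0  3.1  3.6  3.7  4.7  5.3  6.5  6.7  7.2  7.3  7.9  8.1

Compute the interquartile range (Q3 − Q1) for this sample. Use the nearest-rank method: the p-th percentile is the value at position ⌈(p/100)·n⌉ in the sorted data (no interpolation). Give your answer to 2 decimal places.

4.10

n = 18.
P25: rank ⌈25/100·18⌉ = 5 → 2.6.
P75: rank ⌈75/100·18⌉ = 14 → 6.7.
Difference: 6.7 − 2.6 = 4.1.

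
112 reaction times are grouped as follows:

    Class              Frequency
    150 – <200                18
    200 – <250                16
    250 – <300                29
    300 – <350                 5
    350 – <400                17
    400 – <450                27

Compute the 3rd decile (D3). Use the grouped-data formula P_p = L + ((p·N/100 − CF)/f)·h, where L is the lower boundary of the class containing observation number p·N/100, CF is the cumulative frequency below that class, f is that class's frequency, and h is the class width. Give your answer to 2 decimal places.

248.75

N = 112; target position k = 30/100 · 112 = 33.6.
Cumulative frequencies: 18, 34, 63, 68, 85, 112.
Observation 33.6 falls in the class 200 – <250.
L = 200, CF = 18, f = 16, h = 50.
P30 = 200 + ((33.6 − 18)/16)·50 = 200 + 48.75 = 248.75.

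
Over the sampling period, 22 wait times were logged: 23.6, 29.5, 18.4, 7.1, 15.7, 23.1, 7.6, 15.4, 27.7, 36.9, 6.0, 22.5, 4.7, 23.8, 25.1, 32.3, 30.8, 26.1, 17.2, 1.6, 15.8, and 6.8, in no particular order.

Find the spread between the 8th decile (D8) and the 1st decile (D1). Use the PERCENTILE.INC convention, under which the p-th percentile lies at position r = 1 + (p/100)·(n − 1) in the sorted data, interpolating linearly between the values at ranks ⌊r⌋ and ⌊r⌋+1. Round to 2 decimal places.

Sorted: 1.6, 4.7, 6.0, 6.8, 7.1, 7.6, 15.4, 15.7, 15.8, 17.2, 18.4, 22.5, 23.1, 23.6, 23.8, 25.1, 26.1, 27.7, 29.5, 30.8, 32.3, 36.9.
n = 22.
P10: r = 3.1; ranks 3–4 are 6.0, 6.8; interpolating gives 6.08.
P80: r = 17.8; ranks 17–18 are 26.1, 27.7; interpolating gives 27.38.
Difference: 27.38 − 6.08 = 21.3.

21.30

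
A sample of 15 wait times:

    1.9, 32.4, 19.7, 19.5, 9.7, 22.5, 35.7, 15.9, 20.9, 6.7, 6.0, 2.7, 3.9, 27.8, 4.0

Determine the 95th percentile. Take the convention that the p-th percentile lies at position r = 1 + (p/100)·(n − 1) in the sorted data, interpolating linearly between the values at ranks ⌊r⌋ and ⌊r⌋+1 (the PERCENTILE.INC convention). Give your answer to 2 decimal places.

Sorted: 1.9, 2.7, 3.9, 4.0, 6.0, 6.7, 9.7, 15.9, 19.5, 19.7, 20.9, 22.5, 27.8, 32.4, 35.7.
n = 15.
r = 1 + (95/100)·(15 − 1) = 1 + 13.3 = 14.3.
Rank 14 is 32.4 and rank 15 is 35.7.
Interpolate: 32.4 + 0.3·(35.7 − 32.4) = 32.4 + 0.3·3.3 = 33.39.

33.39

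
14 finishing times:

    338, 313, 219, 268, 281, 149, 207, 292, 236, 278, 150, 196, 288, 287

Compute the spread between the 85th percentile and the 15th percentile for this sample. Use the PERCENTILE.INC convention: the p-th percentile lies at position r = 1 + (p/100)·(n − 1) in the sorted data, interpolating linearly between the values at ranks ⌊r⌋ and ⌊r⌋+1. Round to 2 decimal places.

Sorted: 149, 150, 196, 207, 219, 236, 268, 278, 281, 287, 288, 292, 313, 338.
n = 14.
P15: r = 2.95; ranks 2–3 are 150, 196; interpolating gives 193.7.
P85: r = 12.05; ranks 12–13 are 292, 313; interpolating gives 293.05.
Difference: 293.05 − 193.7 = 99.35.

99.35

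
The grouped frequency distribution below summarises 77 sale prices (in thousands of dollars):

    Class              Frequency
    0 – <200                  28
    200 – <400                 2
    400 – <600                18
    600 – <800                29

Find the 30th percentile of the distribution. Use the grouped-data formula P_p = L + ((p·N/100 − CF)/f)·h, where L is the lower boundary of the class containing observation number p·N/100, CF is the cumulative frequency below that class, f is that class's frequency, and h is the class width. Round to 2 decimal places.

165.00

N = 77; target position k = 30/100 · 77 = 23.1.
Cumulative frequencies: 28, 30, 48, 77.
Observation 23.1 falls in the class 0 – <200.
L = 0, CF = 0, f = 28, h = 200.
P30 = 0 + ((23.1 − 0)/28)·200 = 0 + 165 = 165.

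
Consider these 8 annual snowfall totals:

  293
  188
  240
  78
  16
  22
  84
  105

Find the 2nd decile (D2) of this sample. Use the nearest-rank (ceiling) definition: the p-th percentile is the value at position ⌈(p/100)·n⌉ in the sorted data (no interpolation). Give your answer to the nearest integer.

Sorted: 16, 22, 78, 84, 105, 188, 240, 293.
n = 8.
Position = ⌈20/100 · 8⌉ = ⌈1.6⌉ = 2.
The value at rank 2 is 22.

22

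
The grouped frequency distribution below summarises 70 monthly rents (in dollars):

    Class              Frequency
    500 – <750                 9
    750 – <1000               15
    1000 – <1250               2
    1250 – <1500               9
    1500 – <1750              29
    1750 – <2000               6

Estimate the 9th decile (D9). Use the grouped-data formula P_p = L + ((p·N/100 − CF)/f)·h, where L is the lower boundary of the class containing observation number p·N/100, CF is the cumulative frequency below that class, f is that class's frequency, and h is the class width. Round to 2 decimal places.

N = 70; target position k = 90/100 · 70 = 63.
Cumulative frequencies: 9, 24, 26, 35, 64, 70.
Observation 63 falls in the class 1500 – <1750.
L = 1500, CF = 35, f = 29, h = 250.
P90 = 1500 + ((63 − 35)/29)·250 = 1500 + 241.379 = 1741.38.

1741.38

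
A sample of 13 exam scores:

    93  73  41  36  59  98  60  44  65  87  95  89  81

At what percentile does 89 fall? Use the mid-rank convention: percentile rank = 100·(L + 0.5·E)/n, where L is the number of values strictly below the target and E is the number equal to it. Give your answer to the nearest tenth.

73.1

Sorted: 36, 41, 44, 59, 60, 65, 73, 81, 87, 89, 93, 95, 98.
Count below 89: L = 9; count equal: E = 1; n = 13.
Percentile rank = 100·(9 + 0.5·1)/13 = 100·9.5/13 = 73.08.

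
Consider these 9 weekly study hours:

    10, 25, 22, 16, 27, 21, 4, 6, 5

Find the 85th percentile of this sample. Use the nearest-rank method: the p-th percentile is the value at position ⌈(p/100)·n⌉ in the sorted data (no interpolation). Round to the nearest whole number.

Sorted: 4, 5, 6, 10, 16, 21, 22, 25, 27.
n = 9.
Position = ⌈85/100 · 9⌉ = ⌈7.65⌉ = 8.
The value at rank 8 is 25.

25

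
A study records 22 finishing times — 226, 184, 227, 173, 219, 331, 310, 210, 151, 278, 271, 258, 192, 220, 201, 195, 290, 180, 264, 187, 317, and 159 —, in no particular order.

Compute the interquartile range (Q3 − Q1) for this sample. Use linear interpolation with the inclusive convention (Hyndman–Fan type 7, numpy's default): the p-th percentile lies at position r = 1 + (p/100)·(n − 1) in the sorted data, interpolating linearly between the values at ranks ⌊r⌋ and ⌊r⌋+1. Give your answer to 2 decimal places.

81.00

Sorted: 151, 159, 173, 180, 184, 187, 192, 195, 201, 210, 219, 220, 226, 227, 258, 264, 271, 278, 290, 310, 317, 331.
n = 22.
P25: r = 6.25; ranks 6–7 are 187, 192; interpolating gives 188.25.
P75: r = 16.75; ranks 16–17 are 264, 271; interpolating gives 269.25.
Difference: 269.25 − 188.25 = 81.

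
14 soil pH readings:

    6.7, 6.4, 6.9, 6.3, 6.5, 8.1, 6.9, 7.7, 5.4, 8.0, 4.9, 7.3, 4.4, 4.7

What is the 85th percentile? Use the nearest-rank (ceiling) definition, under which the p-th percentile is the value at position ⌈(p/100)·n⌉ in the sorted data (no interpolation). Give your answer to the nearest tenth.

Sorted: 4.4, 4.7, 4.9, 5.4, 6.3, 6.4, 6.5, 6.7, 6.9, 6.9, 7.3, 7.7, 8.0, 8.1.
n = 14.
Position = ⌈85/100 · 14⌉ = ⌈11.9⌉ = 12.
The value at rank 12 is 7.7.

7.7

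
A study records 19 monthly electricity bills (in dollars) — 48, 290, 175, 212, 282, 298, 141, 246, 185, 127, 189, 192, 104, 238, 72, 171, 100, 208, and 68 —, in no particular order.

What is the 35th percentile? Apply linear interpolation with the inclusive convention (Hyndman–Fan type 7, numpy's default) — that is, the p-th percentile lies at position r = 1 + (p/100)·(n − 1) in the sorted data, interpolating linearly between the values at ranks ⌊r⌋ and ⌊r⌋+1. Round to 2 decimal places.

150.00

Sorted: 48, 68, 72, 100, 104, 127, 141, 171, 175, 185, 189, 192, 208, 212, 238, 246, 282, 290, 298.
n = 19.
r = 1 + (35/100)·(19 − 1) = 1 + 6.3 = 7.3.
Rank 7 is 141 and rank 8 is 171.
Interpolate: 141 + 0.3·(171 − 141) = 141 + 0.3·30 = 150.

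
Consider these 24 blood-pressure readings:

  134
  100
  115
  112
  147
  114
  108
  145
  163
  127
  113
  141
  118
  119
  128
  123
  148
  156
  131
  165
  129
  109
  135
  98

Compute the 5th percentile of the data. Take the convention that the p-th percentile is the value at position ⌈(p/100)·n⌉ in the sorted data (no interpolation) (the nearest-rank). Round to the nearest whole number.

Sorted: 98, 100, 108, 109, 112, 113, 114, 115, 118, 119, 123, 127, 128, 129, 131, 134, 135, 141, 145, 147, 148, 156, 163, 165.
n = 24.
Position = ⌈5/100 · 24⌉ = ⌈1.2⌉ = 2.
The value at rank 2 is 100.

100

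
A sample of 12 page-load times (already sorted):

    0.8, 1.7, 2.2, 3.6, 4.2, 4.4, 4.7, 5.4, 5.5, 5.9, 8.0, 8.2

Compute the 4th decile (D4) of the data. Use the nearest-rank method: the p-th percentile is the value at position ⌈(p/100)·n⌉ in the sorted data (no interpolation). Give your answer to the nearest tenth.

n = 12.
Position = ⌈40/100 · 12⌉ = ⌈4.8⌉ = 5.
The value at rank 5 is 4.2.

4.2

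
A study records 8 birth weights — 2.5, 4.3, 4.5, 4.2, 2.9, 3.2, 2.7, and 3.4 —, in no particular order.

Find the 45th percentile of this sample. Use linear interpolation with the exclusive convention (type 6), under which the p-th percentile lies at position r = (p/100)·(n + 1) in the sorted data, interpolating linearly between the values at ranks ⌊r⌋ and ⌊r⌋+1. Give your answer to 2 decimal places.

Sorted: 2.5, 2.7, 2.9, 3.2, 3.4, 4.2, 4.3, 4.5.
n = 8.
r = (45/100)·(8 + 1) = 4.05.
Rank 4 is 3.2 and rank 5 is 3.4.
Interpolate: 3.2 + 0.05·(3.4 − 3.2) = 3.2 + 0.05·0.2 = 3.21.

3.21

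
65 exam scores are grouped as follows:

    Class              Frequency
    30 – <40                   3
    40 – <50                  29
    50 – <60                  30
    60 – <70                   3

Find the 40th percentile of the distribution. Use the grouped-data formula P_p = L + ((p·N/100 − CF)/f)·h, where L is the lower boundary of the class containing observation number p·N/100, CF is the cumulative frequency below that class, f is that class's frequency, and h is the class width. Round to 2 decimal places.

N = 65; target position k = 40/100 · 65 = 26.
Cumulative frequencies: 3, 32, 62, 65.
Observation 26 falls in the class 40 – <50.
L = 40, CF = 3, f = 29, h = 10.
P40 = 40 + ((26 − 3)/29)·10 = 40 + 7.93103 = 47.931.

47.93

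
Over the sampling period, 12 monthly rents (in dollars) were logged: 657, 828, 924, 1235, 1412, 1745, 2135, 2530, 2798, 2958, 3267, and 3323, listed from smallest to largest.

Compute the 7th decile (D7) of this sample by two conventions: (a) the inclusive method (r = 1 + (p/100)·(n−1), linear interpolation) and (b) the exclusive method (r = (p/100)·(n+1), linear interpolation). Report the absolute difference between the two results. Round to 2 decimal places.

n = 12.
(a) r = 8.7; between ranks 8 (2530) and 9 (2798): 2717.6.
(b) r = 9.1; between ranks 9 (2798) and 10 (2958): 2814.
|2717.6 − 2814| = 96.4.

96.40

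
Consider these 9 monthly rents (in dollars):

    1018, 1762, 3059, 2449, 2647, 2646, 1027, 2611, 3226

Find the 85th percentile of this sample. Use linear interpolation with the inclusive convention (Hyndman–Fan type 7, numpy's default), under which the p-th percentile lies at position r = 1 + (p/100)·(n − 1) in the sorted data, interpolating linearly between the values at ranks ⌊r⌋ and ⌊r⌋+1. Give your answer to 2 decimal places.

2976.60

Sorted: 1018, 1027, 1762, 2449, 2611, 2646, 2647, 3059, 3226.
n = 9.
r = 1 + (85/100)·(9 − 1) = 1 + 6.8 = 7.8.
Rank 7 is 2647 and rank 8 is 3059.
Interpolate: 2647 + 0.8·(3059 − 2647) = 2647 + 0.8·412 = 2976.6.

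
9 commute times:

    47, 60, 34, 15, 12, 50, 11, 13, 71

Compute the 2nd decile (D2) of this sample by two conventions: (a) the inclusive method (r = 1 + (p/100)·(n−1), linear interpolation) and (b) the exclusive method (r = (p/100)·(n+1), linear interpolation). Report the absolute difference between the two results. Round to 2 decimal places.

Sorted: 11, 12, 13, 15, 34, 47, 50, 60, 71.
n = 9.
(a) r = 2.6; between ranks 2 (12) and 3 (13): 12.6.
(b) r = 2 → value at rank 2 = 12.
|12.6 − 12| = 0.6.

0.60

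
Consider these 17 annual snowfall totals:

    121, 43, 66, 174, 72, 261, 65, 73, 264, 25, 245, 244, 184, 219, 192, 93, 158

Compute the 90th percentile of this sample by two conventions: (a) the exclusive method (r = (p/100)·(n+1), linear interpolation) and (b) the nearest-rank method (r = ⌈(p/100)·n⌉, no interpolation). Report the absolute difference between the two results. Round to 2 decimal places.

Sorted: 25, 43, 65, 66, 72, 73, 93, 121, 158, 174, 184, 192, 219, 244, 245, 261, 264.
n = 17.
(a) r = 16.2; between ranks 16 (261) and 17 (264): 261.6.
(b) the nearest-rank method: rank 16 → 261.
|261.6 − 261| = 0.6.

0.60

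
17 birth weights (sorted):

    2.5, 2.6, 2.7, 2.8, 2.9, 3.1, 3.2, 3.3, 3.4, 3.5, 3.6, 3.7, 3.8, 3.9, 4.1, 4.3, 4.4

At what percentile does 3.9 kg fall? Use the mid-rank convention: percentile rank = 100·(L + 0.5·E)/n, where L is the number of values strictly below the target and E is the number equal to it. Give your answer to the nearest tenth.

79.4

Count below 3.9: L = 13; count equal: E = 1; n = 17.
Percentile rank = 100·(13 + 0.5·1)/17 = 100·13.5/17 = 79.41.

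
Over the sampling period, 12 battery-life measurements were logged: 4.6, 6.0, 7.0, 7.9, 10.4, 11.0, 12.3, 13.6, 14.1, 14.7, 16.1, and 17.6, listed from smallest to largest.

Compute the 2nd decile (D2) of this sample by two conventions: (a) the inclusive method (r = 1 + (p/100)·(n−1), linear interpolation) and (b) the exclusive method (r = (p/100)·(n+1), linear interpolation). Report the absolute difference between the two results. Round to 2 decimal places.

0.58

n = 12.
(a) r = 3.2; between ranks 3 (7.0) and 4 (7.9): 7.18.
(b) r = 2.6; between ranks 2 (6.0) and 3 (7.0): 6.6.
|7.18 − 6.6| = 0.58.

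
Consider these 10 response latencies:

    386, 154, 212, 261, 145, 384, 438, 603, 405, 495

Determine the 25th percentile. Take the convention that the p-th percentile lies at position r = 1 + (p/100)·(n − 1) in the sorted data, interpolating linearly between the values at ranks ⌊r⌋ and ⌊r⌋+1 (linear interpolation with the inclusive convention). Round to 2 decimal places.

224.25

Sorted: 145, 154, 212, 261, 384, 386, 405, 438, 495, 603.
n = 10.
r = 1 + (25/100)·(10 − 1) = 1 + 2.25 = 3.25.
Rank 3 is 212 and rank 4 is 261.
Interpolate: 212 + 0.25·(261 − 212) = 212 + 0.25·49 = 224.25.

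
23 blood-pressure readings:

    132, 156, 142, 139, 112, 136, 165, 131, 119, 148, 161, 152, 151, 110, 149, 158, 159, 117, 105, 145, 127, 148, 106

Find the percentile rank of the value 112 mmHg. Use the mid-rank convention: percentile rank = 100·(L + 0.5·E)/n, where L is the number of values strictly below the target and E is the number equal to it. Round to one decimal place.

Sorted: 105, 106, 110, 112, 117, 119, 127, 131, 132, 136, 139, 142, 145, 148, 148, 149, 151, 152, 156, 158, 159, 161, 165.
Count below 112: L = 3; count equal: E = 1; n = 23.
Percentile rank = 100·(3 + 0.5·1)/23 = 100·3.5/23 = 15.22.

15.2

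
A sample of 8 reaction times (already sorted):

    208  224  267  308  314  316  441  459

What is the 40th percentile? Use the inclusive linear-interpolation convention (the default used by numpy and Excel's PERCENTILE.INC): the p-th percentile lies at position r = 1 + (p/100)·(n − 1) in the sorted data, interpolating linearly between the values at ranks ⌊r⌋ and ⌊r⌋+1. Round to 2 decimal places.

n = 8.
r = 1 + (40/100)·(8 − 1) = 1 + 2.8 = 3.8.
Rank 3 is 267 and rank 4 is 308.
Interpolate: 267 + 0.8·(308 − 267) = 267 + 0.8·41 = 299.8.

299.80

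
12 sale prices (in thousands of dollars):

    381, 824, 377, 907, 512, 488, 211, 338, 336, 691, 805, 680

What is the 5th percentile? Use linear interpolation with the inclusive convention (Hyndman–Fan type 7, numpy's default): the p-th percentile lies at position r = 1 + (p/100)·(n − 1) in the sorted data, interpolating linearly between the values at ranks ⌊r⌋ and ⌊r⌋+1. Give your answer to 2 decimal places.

279.75

Sorted: 211, 336, 338, 377, 381, 488, 512, 680, 691, 805, 824, 907.
n = 12.
r = 1 + (5/100)·(12 − 1) = 1 + 0.55 = 1.55.
Rank 1 is 211 and rank 2 is 336.
Interpolate: 211 + 0.55·(336 − 211) = 211 + 0.55·125 = 279.75.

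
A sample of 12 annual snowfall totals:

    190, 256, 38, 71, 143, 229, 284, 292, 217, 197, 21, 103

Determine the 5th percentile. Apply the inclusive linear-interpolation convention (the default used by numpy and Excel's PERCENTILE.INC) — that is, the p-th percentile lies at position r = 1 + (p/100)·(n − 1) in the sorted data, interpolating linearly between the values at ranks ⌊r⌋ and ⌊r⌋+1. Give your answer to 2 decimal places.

Sorted: 21, 38, 71, 103, 143, 190, 197, 217, 229, 256, 284, 292.
n = 12.
r = 1 + (5/100)·(12 − 1) = 1 + 0.55 = 1.55.
Rank 1 is 21 and rank 2 is 38.
Interpolate: 21 + 0.55·(38 − 21) = 21 + 0.55·17 = 30.35.

30.35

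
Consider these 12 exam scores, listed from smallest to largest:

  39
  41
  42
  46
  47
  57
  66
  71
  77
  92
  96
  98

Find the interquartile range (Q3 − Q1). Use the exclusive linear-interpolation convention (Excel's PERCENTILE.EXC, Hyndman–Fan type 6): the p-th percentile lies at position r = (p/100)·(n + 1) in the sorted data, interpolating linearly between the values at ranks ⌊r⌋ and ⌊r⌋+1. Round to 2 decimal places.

45.25

n = 12.
P25: r = 3.25; ranks 3–4 are 42, 46; interpolating gives 43.
P75: r = 9.75; ranks 9–10 are 77, 92; interpolating gives 88.25.
Difference: 88.25 − 43 = 45.25.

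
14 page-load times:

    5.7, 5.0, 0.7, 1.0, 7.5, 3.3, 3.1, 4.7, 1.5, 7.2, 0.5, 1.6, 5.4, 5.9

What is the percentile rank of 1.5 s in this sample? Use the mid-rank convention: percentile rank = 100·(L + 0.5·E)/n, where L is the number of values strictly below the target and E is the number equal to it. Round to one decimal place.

25.0

Sorted: 0.5, 0.7, 1.0, 1.5, 1.6, 3.1, 3.3, 4.7, 5.0, 5.4, 5.7, 5.9, 7.2, 7.5.
Count below 1.5: L = 3; count equal: E = 1; n = 14.
Percentile rank = 100·(3 + 0.5·1)/14 = 100·3.5/14 = 25.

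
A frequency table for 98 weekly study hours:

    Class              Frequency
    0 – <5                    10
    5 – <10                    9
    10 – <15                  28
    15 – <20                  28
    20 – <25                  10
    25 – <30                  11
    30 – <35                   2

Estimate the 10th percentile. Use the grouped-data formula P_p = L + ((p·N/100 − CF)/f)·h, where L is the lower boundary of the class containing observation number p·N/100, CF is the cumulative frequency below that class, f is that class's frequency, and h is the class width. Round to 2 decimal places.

4.90

N = 98; target position k = 10/100 · 98 = 9.8.
Cumulative frequencies: 10, 19, 47, 75, 85, 96, 98.
Observation 9.8 falls in the class 0 – <5.
L = 0, CF = 0, f = 10, h = 5.
P10 = 0 + ((9.8 − 0)/10)·5 = 0 + 4.9 = 4.9.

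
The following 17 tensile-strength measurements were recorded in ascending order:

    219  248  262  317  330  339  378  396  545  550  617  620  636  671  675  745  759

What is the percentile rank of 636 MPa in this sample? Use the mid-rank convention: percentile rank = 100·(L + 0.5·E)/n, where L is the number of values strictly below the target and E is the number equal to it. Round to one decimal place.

Count below 636: L = 12; count equal: E = 1; n = 17.
Percentile rank = 100·(12 + 0.5·1)/17 = 100·12.5/17 = 73.53.

73.5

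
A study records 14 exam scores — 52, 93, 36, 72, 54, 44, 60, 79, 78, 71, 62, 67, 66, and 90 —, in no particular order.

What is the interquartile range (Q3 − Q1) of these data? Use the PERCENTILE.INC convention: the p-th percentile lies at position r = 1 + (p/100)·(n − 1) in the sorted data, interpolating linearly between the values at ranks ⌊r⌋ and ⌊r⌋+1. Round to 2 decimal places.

Sorted: 36, 44, 52, 54, 60, 62, 66, 67, 71, 72, 78, 79, 90, 93.
n = 14.
P25: r = 4.25; ranks 4–5 are 54, 60; interpolating gives 55.5.
P75: r = 10.75; ranks 10–11 are 72, 78; interpolating gives 76.5.
Difference: 76.5 − 55.5 = 21.

21.00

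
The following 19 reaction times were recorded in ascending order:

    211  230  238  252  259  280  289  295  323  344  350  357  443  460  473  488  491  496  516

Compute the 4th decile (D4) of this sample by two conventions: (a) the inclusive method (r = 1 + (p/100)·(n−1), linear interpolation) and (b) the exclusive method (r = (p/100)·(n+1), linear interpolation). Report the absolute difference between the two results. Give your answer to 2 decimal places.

5.60

n = 19.
(a) r = 8.2; between ranks 8 (295) and 9 (323): 300.6.
(b) r = 8 → value at rank 8 = 295.
|300.6 − 295| = 5.6.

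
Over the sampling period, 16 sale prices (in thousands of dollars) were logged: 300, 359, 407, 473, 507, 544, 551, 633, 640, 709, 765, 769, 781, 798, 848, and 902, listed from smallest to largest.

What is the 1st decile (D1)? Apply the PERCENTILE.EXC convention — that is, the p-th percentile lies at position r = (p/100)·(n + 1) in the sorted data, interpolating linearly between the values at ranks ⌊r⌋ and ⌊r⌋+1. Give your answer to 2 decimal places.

341.30

n = 16.
r = (10/100)·(16 + 1) = 1.7.
Rank 1 is 300 and rank 2 is 359.
Interpolate: 300 + 0.7·(359 − 300) = 300 + 0.7·59 = 341.3.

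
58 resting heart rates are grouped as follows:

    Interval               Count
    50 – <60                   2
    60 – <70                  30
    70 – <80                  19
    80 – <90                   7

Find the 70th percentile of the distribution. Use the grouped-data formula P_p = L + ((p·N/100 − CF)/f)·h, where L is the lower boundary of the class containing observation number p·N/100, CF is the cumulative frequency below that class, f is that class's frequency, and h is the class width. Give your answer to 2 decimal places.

74.53

N = 58; target position k = 70/100 · 58 = 40.6.
Cumulative frequencies: 2, 32, 51, 58.
Observation 40.6 falls in the class 70 – <80.
L = 70, CF = 32, f = 19, h = 10.
P70 = 70 + ((40.6 − 32)/19)·10 = 70 + 4.52632 = 74.5263.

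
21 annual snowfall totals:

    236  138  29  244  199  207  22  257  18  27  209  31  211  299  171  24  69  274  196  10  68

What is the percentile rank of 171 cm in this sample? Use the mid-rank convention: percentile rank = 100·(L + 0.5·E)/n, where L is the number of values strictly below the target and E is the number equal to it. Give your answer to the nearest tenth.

50.0

Sorted: 10, 18, 22, 24, 27, 29, 31, 68, 69, 138, 171, 196, 199, 207, 209, 211, 236, 244, 257, 274, 299.
Count below 171: L = 10; count equal: E = 1; n = 21.
Percentile rank = 100·(10 + 0.5·1)/21 = 100·10.5/21 = 50.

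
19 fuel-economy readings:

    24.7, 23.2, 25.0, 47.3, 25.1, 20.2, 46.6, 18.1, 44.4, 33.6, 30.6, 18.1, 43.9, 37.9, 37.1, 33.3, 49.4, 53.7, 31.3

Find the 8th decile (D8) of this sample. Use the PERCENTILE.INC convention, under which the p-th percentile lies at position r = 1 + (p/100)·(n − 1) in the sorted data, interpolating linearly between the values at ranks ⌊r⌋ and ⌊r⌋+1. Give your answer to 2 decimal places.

45.28

Sorted: 18.1, 18.1, 20.2, 23.2, 24.7, 25.0, 25.1, 30.6, 31.3, 33.3, 33.6, 37.1, 37.9, 43.9, 44.4, 46.6, 47.3, 49.4, 53.7.
n = 19.
r = 1 + (80/100)·(19 − 1) = 1 + 14.4 = 15.4.
Rank 15 is 44.4 and rank 16 is 46.6.
Interpolate: 44.4 + 0.4·(46.6 − 44.4) = 44.4 + 0.4·2.2 = 45.28.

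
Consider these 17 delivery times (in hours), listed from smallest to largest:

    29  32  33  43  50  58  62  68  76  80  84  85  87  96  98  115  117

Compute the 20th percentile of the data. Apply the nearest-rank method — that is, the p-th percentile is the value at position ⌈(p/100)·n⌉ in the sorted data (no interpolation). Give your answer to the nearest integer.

n = 17.
Position = ⌈20/100 · 17⌉ = ⌈3.4⌉ = 4.
The value at rank 4 is 43.

43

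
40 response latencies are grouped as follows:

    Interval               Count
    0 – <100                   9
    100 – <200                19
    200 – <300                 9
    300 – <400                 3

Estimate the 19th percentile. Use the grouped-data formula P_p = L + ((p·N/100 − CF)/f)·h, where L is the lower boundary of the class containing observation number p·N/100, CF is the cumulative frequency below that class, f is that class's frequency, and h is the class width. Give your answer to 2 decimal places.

N = 40; target position k = 19/100 · 40 = 7.6.
Cumulative frequencies: 9, 28, 37, 40.
Observation 7.6 falls in the class 0 – <100.
L = 0, CF = 0, f = 9, h = 100.
P19 = 0 + ((7.6 − 0)/9)·100 = 0 + 84.4444 = 84.4444.

84.44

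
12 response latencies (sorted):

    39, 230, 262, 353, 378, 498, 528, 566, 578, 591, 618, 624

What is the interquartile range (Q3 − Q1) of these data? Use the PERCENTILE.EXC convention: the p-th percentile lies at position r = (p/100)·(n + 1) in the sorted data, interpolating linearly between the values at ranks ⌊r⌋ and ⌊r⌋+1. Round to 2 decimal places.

n = 12.
P25: r = 3.25; ranks 3–4 are 262, 353; interpolating gives 284.75.
P75: r = 9.75; ranks 9–10 are 578, 591; interpolating gives 587.75.
Difference: 587.75 − 284.75 = 303.

303.00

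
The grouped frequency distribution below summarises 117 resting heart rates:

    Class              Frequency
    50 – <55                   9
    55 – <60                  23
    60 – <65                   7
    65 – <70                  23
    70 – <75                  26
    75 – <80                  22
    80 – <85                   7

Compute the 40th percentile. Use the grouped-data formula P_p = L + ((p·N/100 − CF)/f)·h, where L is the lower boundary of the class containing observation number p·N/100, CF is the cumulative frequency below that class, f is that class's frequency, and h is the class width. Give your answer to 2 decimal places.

N = 117; target position k = 40/100 · 117 = 46.8.
Cumulative frequencies: 9, 32, 39, 62, 88, 110, 117.
Observation 46.8 falls in the class 65 – <70.
L = 65, CF = 39, f = 23, h = 5.
P40 = 65 + ((46.8 − 39)/23)·5 = 65 + 1.69565 = 66.6957.

66.70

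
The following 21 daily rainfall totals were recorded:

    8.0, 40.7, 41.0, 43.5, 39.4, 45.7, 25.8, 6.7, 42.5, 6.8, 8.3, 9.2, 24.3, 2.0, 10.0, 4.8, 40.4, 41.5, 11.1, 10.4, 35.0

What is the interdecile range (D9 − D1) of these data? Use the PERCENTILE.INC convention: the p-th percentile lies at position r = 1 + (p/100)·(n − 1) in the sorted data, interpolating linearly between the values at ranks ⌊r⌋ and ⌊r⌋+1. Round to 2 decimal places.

Sorted: 2.0, 4.8, 6.7, 6.8, 8.0, 8.3, 9.2, 10.0, 10.4, 11.1, 24.3, 25.8, 35.0, 39.4, 40.4, 40.7, 41.0, 41.5, 42.5, 43.5, 45.7.
n = 21.
P10: r = 3 (integer) → 6.7.
P90: r = 19 (integer) → 42.5.
Difference: 42.5 − 6.7 = 35.8.

35.80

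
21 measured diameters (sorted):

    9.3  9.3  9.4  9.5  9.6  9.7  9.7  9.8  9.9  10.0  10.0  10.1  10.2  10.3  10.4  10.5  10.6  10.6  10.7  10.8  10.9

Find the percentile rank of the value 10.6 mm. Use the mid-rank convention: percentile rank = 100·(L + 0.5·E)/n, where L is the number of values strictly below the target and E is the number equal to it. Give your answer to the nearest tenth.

Count below 10.6: L = 16; count equal: E = 2; n = 21.
Percentile rank = 100·(16 + 0.5·2)/21 = 100·17/21 = 80.95.

81.0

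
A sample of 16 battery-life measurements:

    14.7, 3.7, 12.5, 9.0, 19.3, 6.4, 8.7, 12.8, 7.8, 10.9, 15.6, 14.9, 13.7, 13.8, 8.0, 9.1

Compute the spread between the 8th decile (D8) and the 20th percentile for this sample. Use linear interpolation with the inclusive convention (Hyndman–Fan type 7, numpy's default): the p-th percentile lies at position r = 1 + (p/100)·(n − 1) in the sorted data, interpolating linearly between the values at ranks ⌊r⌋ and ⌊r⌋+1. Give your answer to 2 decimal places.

Sorted: 3.7, 6.4, 7.8, 8.0, 8.7, 9.0, 9.1, 10.9, 12.5, 12.8, 13.7, 13.8, 14.7, 14.9, 15.6, 19.3.
n = 16.
P20: r = 4 (integer) → 8.
P80: r = 13 (integer) → 14.7.
Difference: 14.7 − 8 = 6.7.

6.70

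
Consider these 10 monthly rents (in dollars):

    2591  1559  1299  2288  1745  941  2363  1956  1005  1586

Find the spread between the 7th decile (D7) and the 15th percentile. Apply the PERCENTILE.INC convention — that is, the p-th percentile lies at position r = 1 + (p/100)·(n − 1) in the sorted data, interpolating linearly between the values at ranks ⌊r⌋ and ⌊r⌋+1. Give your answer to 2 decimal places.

947.70

Sorted: 941, 1005, 1299, 1559, 1586, 1745, 1956, 2288, 2363, 2591.
n = 10.
P15: r = 2.35; ranks 2–3 are 1005, 1299; interpolating gives 1107.9.
P70: r = 7.3; ranks 7–8 are 1956, 2288; interpolating gives 2055.6.
Difference: 2055.6 − 1107.9 = 947.7.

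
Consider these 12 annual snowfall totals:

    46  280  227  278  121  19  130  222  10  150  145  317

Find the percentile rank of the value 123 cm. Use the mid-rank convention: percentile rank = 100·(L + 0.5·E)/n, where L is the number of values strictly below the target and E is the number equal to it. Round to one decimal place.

Sorted: 10, 19, 46, 121, 130, 145, 150, 222, 227, 278, 280, 317.
Count below 123: L = 4; count equal: E = 0; n = 12.
Percentile rank = 100·(4 + 0.5·0)/12 = 100·4/12 = 33.33.

33.3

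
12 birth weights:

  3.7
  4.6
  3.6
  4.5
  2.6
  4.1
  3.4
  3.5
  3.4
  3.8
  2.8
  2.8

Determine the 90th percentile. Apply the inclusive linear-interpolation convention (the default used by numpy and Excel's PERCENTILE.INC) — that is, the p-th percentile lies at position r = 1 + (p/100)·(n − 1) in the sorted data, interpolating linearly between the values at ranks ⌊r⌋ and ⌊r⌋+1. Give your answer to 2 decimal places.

Sorted: 2.6, 2.8, 2.8, 3.4, 3.4, 3.5, 3.6, 3.7, 3.8, 4.1, 4.5, 4.6.
n = 12.
r = 1 + (90/100)·(12 − 1) = 1 + 9.9 = 10.9.
Rank 10 is 4.1 and rank 11 is 4.5.
Interpolate: 4.1 + 0.9·(4.5 − 4.1) = 4.1 + 0.9·0.4 = 4.46.

4.46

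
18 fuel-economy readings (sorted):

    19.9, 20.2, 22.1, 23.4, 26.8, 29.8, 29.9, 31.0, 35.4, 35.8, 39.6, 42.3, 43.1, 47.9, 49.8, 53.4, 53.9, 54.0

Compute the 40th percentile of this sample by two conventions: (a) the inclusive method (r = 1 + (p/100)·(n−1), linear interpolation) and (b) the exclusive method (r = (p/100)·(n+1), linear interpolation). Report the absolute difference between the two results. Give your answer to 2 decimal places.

n = 18.
(a) r = 7.8; between ranks 7 (29.9) and 8 (31.0): 30.78.
(b) r = 7.6; between ranks 7 (29.9) and 8 (31.0): 30.56.
|30.78 − 30.56| = 0.22.

0.22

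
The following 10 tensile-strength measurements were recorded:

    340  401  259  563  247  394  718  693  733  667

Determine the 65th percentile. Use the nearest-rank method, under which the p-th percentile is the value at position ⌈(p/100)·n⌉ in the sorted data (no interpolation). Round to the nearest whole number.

667

Sorted: 247, 259, 340, 394, 401, 563, 667, 693, 718, 733.
n = 10.
Position = ⌈65/100 · 10⌉ = ⌈6.5⌉ = 7.
The value at rank 7 is 667.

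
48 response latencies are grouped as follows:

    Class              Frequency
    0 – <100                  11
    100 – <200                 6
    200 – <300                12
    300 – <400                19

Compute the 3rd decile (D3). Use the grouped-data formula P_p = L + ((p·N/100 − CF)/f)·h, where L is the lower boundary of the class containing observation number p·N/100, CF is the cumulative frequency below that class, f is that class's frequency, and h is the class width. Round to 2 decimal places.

156.67

N = 48; target position k = 30/100 · 48 = 14.4.
Cumulative frequencies: 11, 17, 29, 48.
Observation 14.4 falls in the class 100 – <200.
L = 100, CF = 11, f = 6, h = 100.
P30 = 100 + ((14.4 − 11)/6)·100 = 100 + 56.6667 = 156.667.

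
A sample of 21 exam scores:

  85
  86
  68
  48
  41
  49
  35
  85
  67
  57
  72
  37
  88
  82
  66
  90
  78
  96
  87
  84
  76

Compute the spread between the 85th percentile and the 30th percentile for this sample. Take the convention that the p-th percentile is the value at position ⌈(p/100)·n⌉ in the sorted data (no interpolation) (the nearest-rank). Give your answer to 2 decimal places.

21.00

Sorted: 35, 37, 41, 48, 49, 57, 66, 67, 68, 72, 76, 78, 82, 84, 85, 85, 86, 87, 88, 90, 96.
n = 21.
P30: rank ⌈30/100·21⌉ = 7 → 66.
P85: rank ⌈85/100·21⌉ = 18 → 87.
Difference: 87 − 66 = 21.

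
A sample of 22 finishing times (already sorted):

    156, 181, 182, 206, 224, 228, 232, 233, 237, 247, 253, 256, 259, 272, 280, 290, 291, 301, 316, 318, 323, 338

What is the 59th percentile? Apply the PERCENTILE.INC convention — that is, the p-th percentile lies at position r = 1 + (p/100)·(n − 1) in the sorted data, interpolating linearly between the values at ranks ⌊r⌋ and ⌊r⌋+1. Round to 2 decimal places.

264.07

n = 22.
r = 1 + (59/100)·(22 − 1) = 1 + 12.39 = 13.39.
Rank 13 is 259 and rank 14 is 272.
Interpolate: 259 + 0.39·(272 − 259) = 259 + 0.39·13 = 264.07.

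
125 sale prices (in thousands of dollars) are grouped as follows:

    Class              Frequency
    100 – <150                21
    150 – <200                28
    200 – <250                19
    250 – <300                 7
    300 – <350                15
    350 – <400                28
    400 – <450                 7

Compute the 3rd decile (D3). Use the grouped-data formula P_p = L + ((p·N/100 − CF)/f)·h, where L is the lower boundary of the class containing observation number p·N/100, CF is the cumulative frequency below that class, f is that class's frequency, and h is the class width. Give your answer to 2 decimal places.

N = 125; target position k = 30/100 · 125 = 37.5.
Cumulative frequencies: 21, 49, 68, 75, 90, 118, 125.
Observation 37.5 falls in the class 150 – <200.
L = 150, CF = 21, f = 28, h = 50.
P30 = 150 + ((37.5 − 21)/28)·50 = 150 + 29.4643 = 179.464.

179.46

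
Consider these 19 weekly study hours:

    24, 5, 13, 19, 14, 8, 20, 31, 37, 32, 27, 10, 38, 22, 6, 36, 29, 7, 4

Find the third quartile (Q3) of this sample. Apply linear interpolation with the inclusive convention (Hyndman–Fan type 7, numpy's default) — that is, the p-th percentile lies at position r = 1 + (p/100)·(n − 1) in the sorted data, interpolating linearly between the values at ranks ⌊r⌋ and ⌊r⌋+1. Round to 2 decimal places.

Sorted: 4, 5, 6, 7, 8, 10, 13, 14, 19, 20, 22, 24, 27, 29, 31, 32, 36, 37, 38.
n = 19.
r = 1 + (75/100)·(19 − 1) = 1 + 13.5 = 14.5.
Rank 14 is 29 and rank 15 is 31.
Interpolate: 29 + 0.5·(31 − 29) = 29 + 0.5·2 = 30.

30.00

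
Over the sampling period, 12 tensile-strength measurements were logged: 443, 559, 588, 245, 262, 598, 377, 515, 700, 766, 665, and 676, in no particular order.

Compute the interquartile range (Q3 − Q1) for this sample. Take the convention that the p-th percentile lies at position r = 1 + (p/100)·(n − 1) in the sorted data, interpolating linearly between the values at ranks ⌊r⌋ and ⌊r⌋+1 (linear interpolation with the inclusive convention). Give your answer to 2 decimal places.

Sorted: 245, 262, 377, 443, 515, 559, 588, 598, 665, 676, 700, 766.
n = 12.
P25: r = 3.75; ranks 3–4 are 377, 443; interpolating gives 426.5.
P75: r = 9.25; ranks 9–10 are 665, 676; interpolating gives 667.75.
Difference: 667.75 − 426.5 = 241.25.

241.25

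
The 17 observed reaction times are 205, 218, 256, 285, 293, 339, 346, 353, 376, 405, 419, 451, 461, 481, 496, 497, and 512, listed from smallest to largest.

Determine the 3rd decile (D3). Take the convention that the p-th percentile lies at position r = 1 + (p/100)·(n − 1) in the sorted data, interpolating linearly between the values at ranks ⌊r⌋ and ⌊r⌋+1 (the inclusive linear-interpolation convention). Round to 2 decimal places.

n = 17.
r = 1 + (30/100)·(17 − 1) = 1 + 4.8 = 5.8.
Rank 5 is 293 and rank 6 is 339.
Interpolate: 293 + 0.8·(339 − 293) = 293 + 0.8·46 = 329.8.

329.80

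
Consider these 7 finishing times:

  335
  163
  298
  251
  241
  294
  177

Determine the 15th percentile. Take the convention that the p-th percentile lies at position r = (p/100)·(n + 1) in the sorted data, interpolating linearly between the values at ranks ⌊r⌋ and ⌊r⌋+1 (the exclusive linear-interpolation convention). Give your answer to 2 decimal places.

165.80

Sorted: 163, 177, 241, 251, 294, 298, 335.
n = 7.
r = (15/100)·(7 + 1) = 1.2.
Rank 1 is 163 and rank 2 is 177.
Interpolate: 163 + 0.2·(177 − 163) = 163 + 0.2·14 = 165.8.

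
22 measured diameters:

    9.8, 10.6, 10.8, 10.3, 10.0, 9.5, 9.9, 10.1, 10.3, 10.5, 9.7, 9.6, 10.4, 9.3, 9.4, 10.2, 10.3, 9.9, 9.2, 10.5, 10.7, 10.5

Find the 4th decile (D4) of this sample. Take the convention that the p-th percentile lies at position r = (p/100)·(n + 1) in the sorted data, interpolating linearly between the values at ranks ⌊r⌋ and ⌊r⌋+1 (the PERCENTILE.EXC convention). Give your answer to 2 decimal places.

9.92

Sorted: 9.2, 9.3, 9.4, 9.5, 9.6, 9.7, 9.8, 9.9, 9.9, 10.0, 10.1, 10.2, 10.3, 10.3, 10.3, 10.4, 10.5, 10.5, 10.5, 10.6, 10.7, 10.8.
n = 22.
r = (40/100)·(22 + 1) = 9.2.
Rank 9 is 9.9 and rank 10 is 10.0.
Interpolate: 9.9 + 0.2·(10.0 − 9.9) = 9.9 + 0.2·0.1 = 9.92.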